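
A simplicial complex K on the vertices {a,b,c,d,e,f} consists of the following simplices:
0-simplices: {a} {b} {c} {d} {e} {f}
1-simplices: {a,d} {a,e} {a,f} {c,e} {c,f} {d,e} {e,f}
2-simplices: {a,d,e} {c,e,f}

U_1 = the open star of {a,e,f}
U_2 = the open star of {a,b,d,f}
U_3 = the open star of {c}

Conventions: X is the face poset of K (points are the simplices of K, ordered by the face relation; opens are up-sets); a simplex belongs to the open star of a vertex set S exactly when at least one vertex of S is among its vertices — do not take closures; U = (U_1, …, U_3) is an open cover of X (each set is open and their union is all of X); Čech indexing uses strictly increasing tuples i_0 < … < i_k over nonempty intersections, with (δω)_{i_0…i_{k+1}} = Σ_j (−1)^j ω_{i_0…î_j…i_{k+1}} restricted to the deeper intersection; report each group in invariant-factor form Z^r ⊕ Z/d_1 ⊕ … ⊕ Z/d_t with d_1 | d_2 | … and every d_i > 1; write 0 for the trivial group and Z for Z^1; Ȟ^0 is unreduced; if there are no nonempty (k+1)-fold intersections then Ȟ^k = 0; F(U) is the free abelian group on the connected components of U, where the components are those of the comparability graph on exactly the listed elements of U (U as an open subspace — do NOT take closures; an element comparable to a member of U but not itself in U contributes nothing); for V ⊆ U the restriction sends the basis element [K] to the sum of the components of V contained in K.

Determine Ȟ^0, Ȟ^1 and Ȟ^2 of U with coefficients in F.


nonempty intersections:
  U1={{a},{e},{f},{a,d},{a,e},{a,f},{c,e},{c,f},{d,e},{e,f},{a,d,e},{c,e,f}} U2={{a},{b},{d},{f},{a,d},{a,e},{a,f},{c,f},{d,e},{e,f},{a,d,e},{c,e,f}} U3={{c},{c,e},{c,f},{c,e,f}}
  U12={{a},{f},{a,d},{a,e},{a,f},{c,f},{d,e},{e,f},{a,d,e},{c,e,f}} U13={{c,e},{c,f},{c,e,f}} U23={{c,f},{c,e,f}}
  U123={{c,f},{c,e,f}}
components per intersection:
  U1: {{a},{e},{f},{a,d},{a,e},{a,f},{c,e},{c,f},{d,e},{e,f},{a,d,e},{c,e,f}}
  U2: {{a},{d},{f},{a,d},{a,e},{a,f},{c,f},{d,e},{e,f},{a,d,e},{c,e,f}} {{b}}
  U3: {{c},{c,e},{c,f},{c,e,f}}
  U12: {{a},{f},{a,d},{a,e},{a,f},{c,f},{d,e},{e,f},{a,d,e},{c,e,f}}
  U13: {{c,e},{c,f},{c,e,f}}
  U23: {{c,f},{c,e,f}}
  U123: {{c,f},{c,e,f}}
C dims 4,3,1; δ0: rk 2, SNF 1^2; δ1: rk 1, SNF 1^1
Ȟ^0: (4−2)−0=2 ⇒ Z^2
Ȟ^1: (3−1)−2=0 ⇒ 0
Ȟ^2: (1−0)−1=0 ⇒ 0

Ȟ^0 = Z^2, Ȟ^1 = 0 and Ȟ^2 = 0


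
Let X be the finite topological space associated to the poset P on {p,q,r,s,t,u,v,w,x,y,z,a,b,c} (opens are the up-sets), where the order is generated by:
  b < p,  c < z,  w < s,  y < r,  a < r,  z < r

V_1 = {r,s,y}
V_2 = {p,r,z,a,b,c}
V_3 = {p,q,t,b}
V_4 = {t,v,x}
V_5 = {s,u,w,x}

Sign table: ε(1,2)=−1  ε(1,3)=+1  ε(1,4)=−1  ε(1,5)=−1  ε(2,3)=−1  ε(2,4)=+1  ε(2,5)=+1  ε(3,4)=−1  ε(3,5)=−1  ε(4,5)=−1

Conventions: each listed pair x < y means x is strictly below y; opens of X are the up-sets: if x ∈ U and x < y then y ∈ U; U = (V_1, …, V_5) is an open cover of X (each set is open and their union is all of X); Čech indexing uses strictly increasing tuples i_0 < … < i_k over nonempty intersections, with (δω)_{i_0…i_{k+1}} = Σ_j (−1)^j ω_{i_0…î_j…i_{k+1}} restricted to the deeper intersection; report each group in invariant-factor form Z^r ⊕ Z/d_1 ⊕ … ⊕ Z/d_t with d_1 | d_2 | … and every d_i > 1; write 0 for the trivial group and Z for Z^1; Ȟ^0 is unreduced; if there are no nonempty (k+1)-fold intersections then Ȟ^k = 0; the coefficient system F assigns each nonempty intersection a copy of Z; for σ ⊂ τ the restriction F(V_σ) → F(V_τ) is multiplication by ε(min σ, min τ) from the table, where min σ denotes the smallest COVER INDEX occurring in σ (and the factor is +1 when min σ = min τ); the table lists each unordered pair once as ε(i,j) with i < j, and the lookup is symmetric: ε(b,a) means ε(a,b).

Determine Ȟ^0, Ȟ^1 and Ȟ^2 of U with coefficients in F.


Ȟ^0 ≅ 0, Ȟ^1 ≅ Z/2 and Ȟ^2 ≅ 0

intersection data:
  V12={r} V15={s} V23={p,b} V34={t} V45={x}
C dims 5,5; δ0: rk 5, SNF 1^4·2
Ȟ^0 = (5 − 5) − 0 = 0, so Ȟ^0 ≅ 0
Ȟ^1 = (5 − 0) − 5 = 0 plus torsion [2], so Ȟ^1 ≅ Z/2
Ȟ^2 = (0 − 0) − 0 = 0, so Ȟ^2 ≅ 0


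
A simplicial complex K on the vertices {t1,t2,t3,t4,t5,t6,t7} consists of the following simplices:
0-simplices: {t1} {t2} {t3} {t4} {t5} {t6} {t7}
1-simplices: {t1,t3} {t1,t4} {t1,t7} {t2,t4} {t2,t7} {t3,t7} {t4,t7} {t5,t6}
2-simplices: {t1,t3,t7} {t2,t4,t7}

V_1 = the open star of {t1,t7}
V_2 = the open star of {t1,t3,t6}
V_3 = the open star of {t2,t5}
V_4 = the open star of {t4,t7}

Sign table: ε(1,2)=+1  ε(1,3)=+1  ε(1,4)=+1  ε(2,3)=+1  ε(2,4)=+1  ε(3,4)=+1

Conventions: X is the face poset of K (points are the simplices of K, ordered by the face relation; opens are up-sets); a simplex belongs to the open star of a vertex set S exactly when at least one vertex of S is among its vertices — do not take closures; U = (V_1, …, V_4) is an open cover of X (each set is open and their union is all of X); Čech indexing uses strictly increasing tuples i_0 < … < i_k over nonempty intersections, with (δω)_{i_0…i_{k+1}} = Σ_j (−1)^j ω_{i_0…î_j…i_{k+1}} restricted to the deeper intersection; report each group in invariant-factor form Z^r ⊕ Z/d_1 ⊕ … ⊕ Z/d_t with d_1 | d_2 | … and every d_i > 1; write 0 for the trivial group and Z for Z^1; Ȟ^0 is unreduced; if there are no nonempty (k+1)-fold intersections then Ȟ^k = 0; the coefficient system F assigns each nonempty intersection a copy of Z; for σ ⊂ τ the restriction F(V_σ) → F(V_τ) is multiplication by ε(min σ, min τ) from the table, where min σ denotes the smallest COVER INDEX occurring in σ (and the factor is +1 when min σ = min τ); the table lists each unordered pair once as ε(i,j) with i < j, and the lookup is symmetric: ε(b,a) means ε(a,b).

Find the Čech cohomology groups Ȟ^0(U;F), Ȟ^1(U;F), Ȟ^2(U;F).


nerve of the cover:
  V1={{t1},{t7},{t1,t3},{t1,t4},{t1,t7},{t2,t7},{t3,t7},{t4,t7},{t1,t3,t7},{t2,t4,t7}} V2={{t1},{t3},{t6},{t1,t3},{t1,t4},{t1,t7},{t3,t7},{t5,t6},{t1,t3,t7}} V3={{t2},{t5},{t2,t4},{t2,t7},{t5,t6},{t2,t4,t7}} V4={{t4},{t7},{t1,t4},{t1,t7},{t2,t4},{t2,t7},{t3,t7},{t4,t7},{t1,t3,t7},{t2,t4,t7}}
  V12={{t1},{t1,t3},{t1,t4},{t1,t7},{t3,t7},{t1,t3,t7}} V13={{t2,t7},{t2,t4,t7}} V14={{t7},{t1,t4},{t1,t7},{t2,t7},{t3,t7},{t4,t7},{t1,t3,t7},{t2,t4,t7}} V23={{t5,t6}} V24={{t1,t4},{t1,t7},{t3,t7},{t1,t3,t7}} V34={{t2,t4},{t2,t7},{t2,t4,t7}}
  V124={{t1,t4},{t1,t7},{t3,t7},{t1,t3,t7}} V134={{t2,t7},{t2,t4,t7}}
C dims 4,6,2; δ0: rk 3, SNF 1^3; δ1: rk 2, SNF 1^2
Ȟ^0 = (4 − 3) − 0 = 1, so Ȟ^0 ≅ Z
Ȟ^1 = (6 − 2) − 3 = 1, so Ȟ^1 ≅ Z
Ȟ^2 = (2 − 0) − 2 = 0, so Ȟ^2 ≅ 0

Ȟ^0 = Z,  Ȟ^1 = Z,  Ȟ^2 = 0


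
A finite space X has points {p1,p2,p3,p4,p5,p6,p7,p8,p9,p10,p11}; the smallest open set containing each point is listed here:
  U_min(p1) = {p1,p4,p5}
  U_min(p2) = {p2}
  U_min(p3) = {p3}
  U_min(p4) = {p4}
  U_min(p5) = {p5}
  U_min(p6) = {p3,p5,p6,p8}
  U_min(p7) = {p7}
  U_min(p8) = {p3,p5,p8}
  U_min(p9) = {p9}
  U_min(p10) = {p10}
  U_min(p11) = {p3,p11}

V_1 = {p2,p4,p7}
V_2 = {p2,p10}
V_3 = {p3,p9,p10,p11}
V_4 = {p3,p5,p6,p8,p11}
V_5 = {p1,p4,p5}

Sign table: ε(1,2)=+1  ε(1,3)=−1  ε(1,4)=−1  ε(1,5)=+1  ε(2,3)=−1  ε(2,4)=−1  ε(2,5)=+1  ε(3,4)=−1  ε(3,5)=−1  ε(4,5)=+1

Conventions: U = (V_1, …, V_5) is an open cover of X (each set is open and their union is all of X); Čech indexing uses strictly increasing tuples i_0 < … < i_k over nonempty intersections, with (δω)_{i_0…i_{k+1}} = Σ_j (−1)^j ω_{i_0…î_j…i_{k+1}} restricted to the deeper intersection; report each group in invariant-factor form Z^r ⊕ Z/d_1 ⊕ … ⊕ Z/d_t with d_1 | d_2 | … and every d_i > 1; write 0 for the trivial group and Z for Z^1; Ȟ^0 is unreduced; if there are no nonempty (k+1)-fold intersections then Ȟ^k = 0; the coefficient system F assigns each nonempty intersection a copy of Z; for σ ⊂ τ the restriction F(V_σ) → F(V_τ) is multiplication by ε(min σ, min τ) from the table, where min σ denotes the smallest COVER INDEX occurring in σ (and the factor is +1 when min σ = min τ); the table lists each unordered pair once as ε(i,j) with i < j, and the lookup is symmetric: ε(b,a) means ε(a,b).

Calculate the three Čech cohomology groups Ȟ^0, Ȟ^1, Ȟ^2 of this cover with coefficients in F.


Ȟ^0(U;F) ≅ Z; Ȟ^1(U;F) ≅ Z; Ȟ^2(U;F) ≅ 0

nerve simplices:
  V12={p2} V15={p4} V23={p10} V34={p3,p11} V45={p5}
C dims 5,5; δ0: rk 4, SNF 1^4
degree 0: 5−4−0 = 1 → Ȟ^0 ≅ Z
degree 1: 5−0−4 = 1 → Ȟ^1 ≅ Z
degree 2: 0−0−0 = 0 → Ȟ^2 ≅ 0


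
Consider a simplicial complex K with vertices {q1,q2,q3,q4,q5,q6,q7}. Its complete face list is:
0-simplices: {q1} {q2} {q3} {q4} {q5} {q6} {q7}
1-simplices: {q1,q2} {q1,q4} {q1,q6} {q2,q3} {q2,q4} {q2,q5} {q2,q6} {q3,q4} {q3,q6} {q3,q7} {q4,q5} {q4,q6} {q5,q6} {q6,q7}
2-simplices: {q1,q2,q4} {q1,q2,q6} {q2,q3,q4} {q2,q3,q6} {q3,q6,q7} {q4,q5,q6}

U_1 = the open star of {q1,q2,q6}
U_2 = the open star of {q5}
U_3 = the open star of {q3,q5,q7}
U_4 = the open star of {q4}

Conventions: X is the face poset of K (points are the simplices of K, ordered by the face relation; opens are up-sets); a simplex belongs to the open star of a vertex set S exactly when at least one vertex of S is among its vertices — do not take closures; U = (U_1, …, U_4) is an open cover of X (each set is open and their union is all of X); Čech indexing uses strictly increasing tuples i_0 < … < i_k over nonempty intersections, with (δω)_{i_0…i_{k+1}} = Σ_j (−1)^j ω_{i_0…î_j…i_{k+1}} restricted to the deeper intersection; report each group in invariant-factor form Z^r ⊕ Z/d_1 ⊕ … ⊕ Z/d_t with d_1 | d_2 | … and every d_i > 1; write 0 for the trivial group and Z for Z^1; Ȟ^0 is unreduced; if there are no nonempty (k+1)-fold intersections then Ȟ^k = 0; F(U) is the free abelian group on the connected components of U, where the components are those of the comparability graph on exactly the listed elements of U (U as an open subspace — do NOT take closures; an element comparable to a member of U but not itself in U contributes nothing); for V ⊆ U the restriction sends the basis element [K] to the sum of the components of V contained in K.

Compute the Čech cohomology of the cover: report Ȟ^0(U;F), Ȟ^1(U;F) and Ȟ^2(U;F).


nonempty overlaps:
  U1={{q1},{q2},{q6},{q1,q2},{q1,q4},{q1,q6},{q2,q3},{q2,q4},{q2,q5},{q2,q6},{q3,q6},{q4,q6},{q5,q6},{q6,q7},{q1,q2,q4},{q1,q2,q6},{q2,q3,q4},{q2,q3,q6},{q3,q6,q7},{q4,q5,q6}} U2={{q5},{q2,q5},{q4,q5},{q5,q6},{q4,q5,q6}} U3={{q3},{q5},{q7},{q2,q3},{q2,q5},{q3,q4},{q3,q6},{q3,q7},{q4,q5},{q5,q6},{q6,q7},{q2,q3,q4},{q2,q3,q6},{q3,q6,q7},{q4,q5,q6}} U4={{q4},{q1,q4},{q2,q4},{q3,q4},{q4,q5},{q4,q6},{q1,q2,q4},{q2,q3,q4},{q4,q5,q6}}
  U12={{q2,q5},{q5,q6},{q4,q5,q6}} U13={{q2,q3},{q2,q5},{q3,q6},{q5,q6},{q6,q7},{q2,q3,q4},{q2,q3,q6},{q3,q6,q7},{q4,q5,q6}} U14={{q1,q4},{q2,q4},{q4,q6},{q1,q2,q4},{q2,q3,q4},{q4,q5,q6}} U23={{q5},{q2,q5},{q4,q5},{q5,q6},{q4,q5,q6}} U24={{q4,q5},{q4,q5,q6}} U34={{q3,q4},{q4,q5},{q2,q3,q4},{q4,q5,q6}}
  U123={{q2,q5},{q5,q6},{q4,q5,q6}} U124={{q4,q5,q6}} U134={{q2,q3,q4},{q4,q5,q6}} U234={{q4,q5},{q4,q5,q6}}
  U1234={{q4,q5,q6}}
components per intersection:
  U1: {{q1},{q2},{q6},{q1,q2},{q1,q4},{q1,q6},{q2,q3},{q2,q4},{q2,q5},{q2,q6},{q3,q6},{q4,q6},{q5,q6},{q6,q7},{q1,q2,q4},{q1,q2,q6},{q2,q3,q4},{q2,q3,q6},{q3,q6,q7},{q4,q5,q6}}
  U2: {{q5},{q2,q5},{q4,q5},{q5,q6},{q4,q5,q6}}
  U3: {{q3},{q7},{q2,q3},{q3,q4},{q3,q6},{q3,q7},{q6,q7},{q2,q3,q4},{q2,q3,q6},{q3,q6,q7}} {{q5},{q2,q5},{q4,q5},{q5,q6},{q4,q5,q6}}
  U4: {{q4},{q1,q4},{q2,q4},{q3,q4},{q4,q5},{q4,q6},{q1,q2,q4},{q2,q3,q4},{q4,q5,q6}}
  U12: {{q2,q5}} {{q5,q6},{q4,q5,q6}}
  U13: {{q2,q3},{q3,q6},{q6,q7},{q2,q3,q4},{q2,q3,q6},{q3,q6,q7}} {{q2,q5}} {{q5,q6},{q4,q5,q6}}
  U14: {{q1,q4},{q2,q4},{q1,q2,q4},{q2,q3,q4}} {{q4,q6},{q4,q5,q6}}
  U23: {{q5},{q2,q5},{q4,q5},{q5,q6},{q4,q5,q6}}
  U24: {{q4,q5},{q4,q5,q6}}
  U34: {{q3,q4},{q2,q3,q4}} {{q4,q5},{q4,q5,q6}}
  U123: {{q2,q5}} {{q5,q6},{q4,q5,q6}}
  U124: {{q4,q5,q6}}
  U134: {{q2,q3,q4}} {{q4,q5,q6}}
  U234: {{q4,q5},{q4,q5,q6}}
  U1234: {{q4,q5,q6}}
C dims 5,11,6,1; δ0: rk 4, SNF 1^4; δ1: rk 5, SNF 1^5; δ2: rk 1, SNF 1^1
degree 0: 5−4−0 = 1 → Ȟ^0 ≅ Z
degree 1: 11−5−4 = 2 → Ȟ^1 ≅ Z^2
degree 2: 6−1−5 = 0 → Ȟ^2 ≅ 0

Ȟ^0(U;F) ≅ Z; Ȟ^1(U;F) ≅ Z^2; Ȟ^2(U;F) ≅ 0


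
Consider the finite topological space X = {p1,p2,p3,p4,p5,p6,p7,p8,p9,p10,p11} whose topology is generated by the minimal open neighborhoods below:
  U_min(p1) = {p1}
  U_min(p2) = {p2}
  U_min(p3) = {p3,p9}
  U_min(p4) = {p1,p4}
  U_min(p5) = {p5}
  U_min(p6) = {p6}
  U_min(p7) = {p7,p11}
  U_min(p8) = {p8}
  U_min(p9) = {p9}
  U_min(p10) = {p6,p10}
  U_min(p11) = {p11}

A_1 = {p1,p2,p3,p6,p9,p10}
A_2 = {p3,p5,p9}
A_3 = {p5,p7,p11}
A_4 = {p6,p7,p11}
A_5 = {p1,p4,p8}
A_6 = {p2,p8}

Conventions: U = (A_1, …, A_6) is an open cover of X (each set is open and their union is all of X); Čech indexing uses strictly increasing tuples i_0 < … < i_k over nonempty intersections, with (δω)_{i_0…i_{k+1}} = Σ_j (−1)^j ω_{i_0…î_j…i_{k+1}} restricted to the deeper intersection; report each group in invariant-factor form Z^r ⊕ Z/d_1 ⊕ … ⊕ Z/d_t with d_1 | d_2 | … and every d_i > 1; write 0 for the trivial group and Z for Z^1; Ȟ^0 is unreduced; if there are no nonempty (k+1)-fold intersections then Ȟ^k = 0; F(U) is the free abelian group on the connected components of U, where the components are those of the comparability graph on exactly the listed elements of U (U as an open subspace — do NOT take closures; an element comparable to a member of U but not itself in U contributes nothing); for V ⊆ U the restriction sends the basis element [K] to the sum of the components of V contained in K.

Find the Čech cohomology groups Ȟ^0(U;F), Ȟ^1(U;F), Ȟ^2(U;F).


nonempty overlaps:
  A12={p3,p9} A14={p6} A15={p1} A16={p2} A23={p5} A34={p7,p11} A56={p8}
components per intersection:
  A1: {p1} {p2} {p3,p9} {p6,p10}
  A2: {p3,p9} {p5}
  A3: {p5} {p7,p11}
  A4: {p6} {p7,p11}
  A5: {p1,p4} {p8}
  A6: {p2} {p8}
  A12: {p3,p9}
  A14: {p6}
  A15: {p1}
  A16: {p2}
  A23: {p5}
  A34: {p7,p11}
  A56: {p8}
C dims 14,7; δ0: rk 7, SNF 1^7
degree 0: 14−7−0 = 7 → Ȟ^0 ≅ Z^7
degree 1: 7−0−7 = 0 → Ȟ^1 ≅ 0
degree 2: 0−0−0 = 0 → Ȟ^2 ≅ 0

Ȟ^0 = Z^7,  Ȟ^1 = 0,  Ȟ^2 = 0


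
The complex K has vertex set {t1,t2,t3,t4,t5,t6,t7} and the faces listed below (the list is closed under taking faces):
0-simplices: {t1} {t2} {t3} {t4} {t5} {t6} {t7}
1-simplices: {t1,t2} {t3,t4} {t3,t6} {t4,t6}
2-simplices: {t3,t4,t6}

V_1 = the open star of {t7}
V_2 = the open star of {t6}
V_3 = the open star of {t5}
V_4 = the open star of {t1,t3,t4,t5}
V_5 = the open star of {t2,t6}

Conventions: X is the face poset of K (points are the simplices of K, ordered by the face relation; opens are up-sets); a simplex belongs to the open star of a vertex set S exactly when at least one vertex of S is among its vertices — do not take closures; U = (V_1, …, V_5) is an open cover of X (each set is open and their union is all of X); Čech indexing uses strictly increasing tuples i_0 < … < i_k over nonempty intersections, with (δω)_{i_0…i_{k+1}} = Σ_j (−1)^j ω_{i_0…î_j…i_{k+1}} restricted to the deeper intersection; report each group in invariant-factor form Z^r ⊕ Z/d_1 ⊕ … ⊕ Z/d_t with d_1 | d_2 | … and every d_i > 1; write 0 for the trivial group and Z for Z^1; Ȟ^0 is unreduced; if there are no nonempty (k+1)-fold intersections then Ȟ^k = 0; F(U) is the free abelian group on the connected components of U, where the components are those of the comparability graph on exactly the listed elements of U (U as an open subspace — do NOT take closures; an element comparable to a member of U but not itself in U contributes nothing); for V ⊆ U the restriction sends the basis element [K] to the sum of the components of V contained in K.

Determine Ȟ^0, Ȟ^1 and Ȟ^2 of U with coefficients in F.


intersection data:
  V1={{t7}} V2={{t6},{t3,t6},{t4,t6},{t3,t4,t6}} V3={{t5}} V4={{t1},{t3},{t4},{t5},{t1,t2},{t3,t4},{t3,t6},{t4,t6},{t3,t4,t6}} V5={{t2},{t6},{t1,t2},{t3,t6},{t4,t6},{t3,t4,t6}}
  V24={{t3,t6},{t4,t6},{t3,t4,t6}} V25={{t6},{t3,t6},{t4,t6},{t3,t4,t6}} V34={{t5}} V45={{t1,t2},{t3,t6},{t4,t6},{t3,t4,t6}}
  V245={{t3,t6},{t4,t6},{t3,t4,t6}}
components per intersection:
  V1: {{t7}}
  V2: {{t6},{t3,t6},{t4,t6},{t3,t4,t6}}
  V3: {{t5}}
  V4: {{t1},{t1,t2}} {{t3},{t4},{t3,t4},{t3,t6},{t4,t6},{t3,t4,t6}} {{t5}}
  V5: {{t2},{t1,t2}} {{t6},{t3,t6},{t4,t6},{t3,t4,t6}}
  V24: {{t3,t6},{t4,t6},{t3,t4,t6}}
  V25: {{t6},{t3,t6},{t4,t6},{t3,t4,t6}}
  V34: {{t5}}
  V45: {{t1,t2}} {{t3,t6},{t4,t6},{t3,t4,t6}}
  V245: {{t3,t6},{t4,t6},{t3,t4,t6}}
C dims 8,5,1; δ0: rk 4, SNF 1^4; δ1: rk 1, SNF 1^1
Ȟ^0 = (8 − 4) − 0 = 4, so Ȟ^0 ≅ Z^4
Ȟ^1 = (5 − 1) − 4 = 0, so Ȟ^1 ≅ 0
Ȟ^2 = (1 − 0) − 1 = 0, so Ȟ^2 ≅ 0

Ȟ^0 = Z^4,  Ȟ^1 = 0,  Ȟ^2 = 0


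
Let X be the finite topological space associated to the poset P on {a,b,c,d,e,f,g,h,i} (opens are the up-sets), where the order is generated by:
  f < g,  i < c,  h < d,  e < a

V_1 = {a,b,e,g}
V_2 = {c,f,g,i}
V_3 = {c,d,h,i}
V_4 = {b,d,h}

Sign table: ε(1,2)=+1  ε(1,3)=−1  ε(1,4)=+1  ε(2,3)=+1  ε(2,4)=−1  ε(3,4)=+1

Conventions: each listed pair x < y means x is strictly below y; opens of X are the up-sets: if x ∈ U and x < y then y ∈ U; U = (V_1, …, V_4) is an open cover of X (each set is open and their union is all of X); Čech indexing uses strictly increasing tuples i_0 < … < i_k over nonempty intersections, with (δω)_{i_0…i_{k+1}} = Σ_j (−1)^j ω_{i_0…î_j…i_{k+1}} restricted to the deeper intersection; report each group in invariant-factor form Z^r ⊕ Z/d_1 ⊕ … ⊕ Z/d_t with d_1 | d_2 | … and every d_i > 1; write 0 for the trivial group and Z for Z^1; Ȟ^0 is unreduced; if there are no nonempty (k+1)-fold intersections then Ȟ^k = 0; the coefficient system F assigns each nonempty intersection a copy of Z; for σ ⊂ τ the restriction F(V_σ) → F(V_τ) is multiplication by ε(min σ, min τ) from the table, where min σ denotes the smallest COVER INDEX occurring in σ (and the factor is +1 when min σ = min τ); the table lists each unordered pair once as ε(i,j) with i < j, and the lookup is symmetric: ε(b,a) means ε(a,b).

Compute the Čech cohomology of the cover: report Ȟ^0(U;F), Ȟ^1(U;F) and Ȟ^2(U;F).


nonempty intersections:
  V12={g} V14={b} V23={c,i} V34={d,h}
C dims 4,4; δ0: rk 3, SNF 1^3
Ȟ^0: (4−3)−0=1 ⇒ Z
Ȟ^1: (4−0)−3=1 ⇒ Z
Ȟ^2: (0−0)−0=0 ⇒ 0

Ȟ^0 ≅ Z,  Ȟ^1 ≅ Z,  Ȟ^2 ≅ 0


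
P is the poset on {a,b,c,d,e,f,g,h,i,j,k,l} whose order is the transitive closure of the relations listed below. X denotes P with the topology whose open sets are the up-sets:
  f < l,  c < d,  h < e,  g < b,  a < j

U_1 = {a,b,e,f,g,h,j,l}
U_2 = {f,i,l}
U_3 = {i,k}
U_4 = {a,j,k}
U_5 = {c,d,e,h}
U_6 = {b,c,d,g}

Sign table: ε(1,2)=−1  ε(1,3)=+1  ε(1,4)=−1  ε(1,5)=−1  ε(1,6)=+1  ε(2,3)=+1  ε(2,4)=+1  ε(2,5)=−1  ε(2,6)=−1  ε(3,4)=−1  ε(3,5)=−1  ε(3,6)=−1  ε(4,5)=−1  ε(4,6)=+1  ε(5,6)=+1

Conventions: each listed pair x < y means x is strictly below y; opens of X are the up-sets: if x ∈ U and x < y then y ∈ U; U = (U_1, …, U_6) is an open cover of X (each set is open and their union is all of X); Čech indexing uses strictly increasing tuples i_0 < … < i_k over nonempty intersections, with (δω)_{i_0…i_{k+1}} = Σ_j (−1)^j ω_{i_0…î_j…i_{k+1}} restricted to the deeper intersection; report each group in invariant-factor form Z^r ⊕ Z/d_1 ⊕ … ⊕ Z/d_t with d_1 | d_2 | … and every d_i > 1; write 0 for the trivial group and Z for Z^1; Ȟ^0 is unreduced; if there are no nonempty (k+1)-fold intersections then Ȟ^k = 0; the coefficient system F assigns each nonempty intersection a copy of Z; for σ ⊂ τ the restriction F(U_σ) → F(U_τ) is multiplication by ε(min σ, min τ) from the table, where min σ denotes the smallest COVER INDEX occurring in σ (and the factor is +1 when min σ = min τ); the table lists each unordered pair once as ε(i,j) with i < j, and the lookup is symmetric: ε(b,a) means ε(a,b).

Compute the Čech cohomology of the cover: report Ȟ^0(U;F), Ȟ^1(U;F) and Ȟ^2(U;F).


nonempty intersections:
  U12={f,l} U14={a,j} U15={e,h} U16={b,g} U23={i} U34={k} U56={c,d}
C dims 6,7; δ0: rk 6, SNF 1^5·2
Ȟ^0: (6−6)−0=0 ⇒ 0
Ȟ^1: (7−0)−6=1 plus torsion [2] ⇒ Z ⊕ Z/2
Ȟ^2: (0−0)−0=0 ⇒ 0

Ȟ^0(U;F) ≅ 0, Ȟ^1(U;F) ≅ Z ⊕ Z/2 and Ȟ^2(U;F) ≅ 0


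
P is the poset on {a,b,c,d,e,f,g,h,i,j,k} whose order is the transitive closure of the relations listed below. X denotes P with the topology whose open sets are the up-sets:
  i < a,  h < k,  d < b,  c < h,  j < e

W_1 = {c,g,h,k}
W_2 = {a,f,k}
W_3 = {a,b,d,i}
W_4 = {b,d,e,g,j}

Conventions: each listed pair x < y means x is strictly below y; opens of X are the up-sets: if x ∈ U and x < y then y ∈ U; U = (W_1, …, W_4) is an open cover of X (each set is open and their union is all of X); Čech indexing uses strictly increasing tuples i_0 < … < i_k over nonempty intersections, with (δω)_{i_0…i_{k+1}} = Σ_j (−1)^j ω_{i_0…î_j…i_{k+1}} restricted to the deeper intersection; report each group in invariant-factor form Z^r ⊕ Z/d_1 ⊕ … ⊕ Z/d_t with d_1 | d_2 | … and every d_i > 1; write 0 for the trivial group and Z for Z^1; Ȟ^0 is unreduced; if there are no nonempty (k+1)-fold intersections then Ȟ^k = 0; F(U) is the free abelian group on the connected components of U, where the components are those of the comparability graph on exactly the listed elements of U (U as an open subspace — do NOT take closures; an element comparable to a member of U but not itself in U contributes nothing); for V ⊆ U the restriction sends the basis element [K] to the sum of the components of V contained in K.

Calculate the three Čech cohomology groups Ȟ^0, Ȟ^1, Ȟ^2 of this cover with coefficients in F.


Ȟ^0 ≅ Z^6, Ȟ^1 ≅ 0, Ȟ^2 ≅ 0

nerve simplices:
  W12={k} W14={g} W23={a} W34={b,d}
components per intersection:
  W1: {c,h,k} {g}
  W2: {a} {f} {k}
  W3: {a,i} {b,d}
  W4: {b,d} {e,j} {g}
  W12: {k}
  W14: {g}
  W23: {a}
  W34: {b,d}
C dims 10,4; δ0: rk 4, SNF 1^4
degree 0: 10−4−0 = 6 → Ȟ^0 ≅ Z^6
degree 1: 4−0−4 = 0 → Ȟ^1 ≅ 0
degree 2: 0−0−0 = 0 → Ȟ^2 ≅ 0


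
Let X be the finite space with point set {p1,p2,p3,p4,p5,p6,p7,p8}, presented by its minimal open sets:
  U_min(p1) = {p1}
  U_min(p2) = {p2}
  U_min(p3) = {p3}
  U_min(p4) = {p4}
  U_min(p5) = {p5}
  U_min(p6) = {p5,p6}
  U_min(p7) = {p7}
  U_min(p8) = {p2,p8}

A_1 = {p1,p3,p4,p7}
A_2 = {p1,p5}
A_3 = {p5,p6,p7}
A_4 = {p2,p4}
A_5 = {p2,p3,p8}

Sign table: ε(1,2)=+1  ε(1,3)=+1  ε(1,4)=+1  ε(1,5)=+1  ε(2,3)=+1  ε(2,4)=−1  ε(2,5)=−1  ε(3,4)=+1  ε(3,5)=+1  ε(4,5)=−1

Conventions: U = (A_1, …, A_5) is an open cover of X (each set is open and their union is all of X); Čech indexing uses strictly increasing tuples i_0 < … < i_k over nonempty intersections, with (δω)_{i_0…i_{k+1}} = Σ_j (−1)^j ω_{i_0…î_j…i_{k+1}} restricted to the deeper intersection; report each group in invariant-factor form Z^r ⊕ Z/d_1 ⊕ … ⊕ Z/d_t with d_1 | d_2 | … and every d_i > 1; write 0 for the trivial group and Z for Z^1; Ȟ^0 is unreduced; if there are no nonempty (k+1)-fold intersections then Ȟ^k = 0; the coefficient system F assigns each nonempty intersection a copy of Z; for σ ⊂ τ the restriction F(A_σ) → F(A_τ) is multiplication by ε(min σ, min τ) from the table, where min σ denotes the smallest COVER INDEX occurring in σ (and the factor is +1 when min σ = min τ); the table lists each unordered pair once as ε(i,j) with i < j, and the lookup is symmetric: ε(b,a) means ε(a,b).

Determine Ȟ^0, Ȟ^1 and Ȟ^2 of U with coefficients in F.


nerve of the cover:
  A12={p1} A13={p7} A14={p4} A15={p3} A23={p5} A45={p2}
C dims 5,6; δ0: rk 5, SNF 1^4·2
Ȟ^0 = (5 − 5) − 0 = 0, so Ȟ^0 ≅ 0
Ȟ^1 = (6 − 0) − 5 = 1 plus torsion [2], so Ȟ^1 ≅ Z ⊕ Z/2
Ȟ^2 = (0 − 0) − 0 = 0, so Ȟ^2 ≅ 0

Ȟ^0 ≅ 0, Ȟ^1 ≅ Z ⊕ Z/2 and Ȟ^2 ≅ 0


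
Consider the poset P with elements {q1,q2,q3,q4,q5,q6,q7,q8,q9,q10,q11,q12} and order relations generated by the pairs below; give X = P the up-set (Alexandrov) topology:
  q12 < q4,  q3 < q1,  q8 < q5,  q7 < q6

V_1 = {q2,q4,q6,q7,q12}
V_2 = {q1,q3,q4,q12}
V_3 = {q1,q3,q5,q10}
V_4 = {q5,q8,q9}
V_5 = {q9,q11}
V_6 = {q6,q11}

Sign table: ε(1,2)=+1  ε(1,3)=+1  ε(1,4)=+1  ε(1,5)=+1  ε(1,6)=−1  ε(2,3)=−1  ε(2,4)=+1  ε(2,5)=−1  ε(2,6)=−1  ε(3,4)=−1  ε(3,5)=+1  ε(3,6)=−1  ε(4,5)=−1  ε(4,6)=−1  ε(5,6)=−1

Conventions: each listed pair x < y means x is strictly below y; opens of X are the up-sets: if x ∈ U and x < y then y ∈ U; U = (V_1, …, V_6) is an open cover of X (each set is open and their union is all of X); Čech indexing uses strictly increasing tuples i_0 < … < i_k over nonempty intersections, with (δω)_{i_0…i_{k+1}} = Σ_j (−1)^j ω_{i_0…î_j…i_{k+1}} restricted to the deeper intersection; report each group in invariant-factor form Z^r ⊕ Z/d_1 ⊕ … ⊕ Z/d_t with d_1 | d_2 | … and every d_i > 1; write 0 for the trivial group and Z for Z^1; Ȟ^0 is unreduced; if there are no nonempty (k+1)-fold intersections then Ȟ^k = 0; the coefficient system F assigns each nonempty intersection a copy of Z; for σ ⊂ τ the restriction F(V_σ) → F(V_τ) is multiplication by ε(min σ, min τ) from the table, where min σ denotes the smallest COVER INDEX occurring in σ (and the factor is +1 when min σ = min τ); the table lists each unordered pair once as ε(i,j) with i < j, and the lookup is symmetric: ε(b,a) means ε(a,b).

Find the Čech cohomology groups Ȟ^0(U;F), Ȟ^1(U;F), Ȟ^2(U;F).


Ȟ^0 = 0, Ȟ^1 = Z/2 and Ȟ^2 = 0

nonempty intersections:
  V12={q4,q12} V16={q6} V23={q1,q3} V34={q5} V45={q9} V56={q11}
C dims 6,6; δ0: rk 6, SNF 1^5·2
Ȟ^0: (6−6)−0=0 ⇒ 0
Ȟ^1: (6−0)−6=0 plus torsion [2] ⇒ Z/2
Ȟ^2: (0−0)−0=0 ⇒ 0


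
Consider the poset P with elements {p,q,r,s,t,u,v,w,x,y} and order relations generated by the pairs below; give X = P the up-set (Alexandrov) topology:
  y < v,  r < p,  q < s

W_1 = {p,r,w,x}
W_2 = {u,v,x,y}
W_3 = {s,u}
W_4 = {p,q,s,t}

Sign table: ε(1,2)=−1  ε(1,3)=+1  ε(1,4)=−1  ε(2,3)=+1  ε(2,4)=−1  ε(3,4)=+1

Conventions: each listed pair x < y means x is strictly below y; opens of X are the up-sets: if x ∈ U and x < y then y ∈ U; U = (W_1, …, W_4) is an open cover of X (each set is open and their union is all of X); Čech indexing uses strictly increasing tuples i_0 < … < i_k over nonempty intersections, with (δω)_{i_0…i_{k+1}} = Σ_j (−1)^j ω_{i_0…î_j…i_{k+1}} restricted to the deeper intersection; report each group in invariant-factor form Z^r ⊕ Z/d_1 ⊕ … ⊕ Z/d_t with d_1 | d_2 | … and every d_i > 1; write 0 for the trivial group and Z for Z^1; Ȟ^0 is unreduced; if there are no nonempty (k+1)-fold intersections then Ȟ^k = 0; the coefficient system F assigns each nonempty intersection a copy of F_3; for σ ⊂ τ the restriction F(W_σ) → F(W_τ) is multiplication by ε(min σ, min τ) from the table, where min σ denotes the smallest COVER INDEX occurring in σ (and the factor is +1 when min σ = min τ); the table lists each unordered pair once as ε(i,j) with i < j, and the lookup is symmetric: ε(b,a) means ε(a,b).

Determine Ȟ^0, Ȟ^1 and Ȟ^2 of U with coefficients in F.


nonempty overlaps:
  W12={x} W14={p} W23={u} W34={s}
C dims 4,4; δ0: rk_F3 3
degree 0: 4−3−0 = 1 → Ȟ^0 ≅ Z/3
degree 1: 4−0−3 = 1 → Ȟ^1 ≅ Z/3
degree 2: 0−0−0 = 0 → Ȟ^2 ≅ 0

Ȟ^0 ≅ Z/3; Ȟ^1 ≅ Z/3; Ȟ^2 ≅ 0


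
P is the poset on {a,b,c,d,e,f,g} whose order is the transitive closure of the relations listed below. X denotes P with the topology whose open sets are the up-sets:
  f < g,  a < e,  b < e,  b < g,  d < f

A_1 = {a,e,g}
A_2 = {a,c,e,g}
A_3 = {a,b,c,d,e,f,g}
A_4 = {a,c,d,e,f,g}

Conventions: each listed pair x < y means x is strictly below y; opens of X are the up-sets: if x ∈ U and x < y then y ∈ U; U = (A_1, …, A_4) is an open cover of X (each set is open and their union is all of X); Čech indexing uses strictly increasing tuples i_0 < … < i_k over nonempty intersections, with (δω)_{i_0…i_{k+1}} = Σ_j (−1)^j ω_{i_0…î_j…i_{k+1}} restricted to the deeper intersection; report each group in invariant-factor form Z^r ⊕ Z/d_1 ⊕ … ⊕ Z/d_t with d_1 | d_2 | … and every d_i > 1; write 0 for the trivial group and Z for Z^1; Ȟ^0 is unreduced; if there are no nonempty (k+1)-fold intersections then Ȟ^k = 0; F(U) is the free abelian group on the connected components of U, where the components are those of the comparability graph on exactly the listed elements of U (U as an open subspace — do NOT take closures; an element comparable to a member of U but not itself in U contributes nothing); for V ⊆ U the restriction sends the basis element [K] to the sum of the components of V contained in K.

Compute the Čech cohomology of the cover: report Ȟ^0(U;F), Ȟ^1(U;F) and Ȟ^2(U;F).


intersection data:
  A12={a,e,g} A13={a,e,g} A14={a,e,g} A23={a,c,e,g} A24={a,c,e,g} A34={a,c,d,e,f,g}
  A123={a,e,g} A124={a,e,g} A134={a,e,g} A234={a,c,e,g}
  A1234={a,e,g}
components per intersection:
  A1: {a,e} {g}
  A2: {a,e} {c} {g}
  A3: {a,b,d,e,f,g} {c}
  A4: {a,e} {c} {d,f,g}
  A12: {a,e} {g}
  A13: {a,e} {g}
  A14: {a,e} {g}
  A23: {a,e} {c} {g}
  A24: {a,e} {c} {g}
  A34: {a,e} {c} {d,f,g}
  A123: {a,e} {g}
  A124: {a,e} {g}
  A134: {a,e} {g}
  A234: {a,e} {c} {g}
  A1234: {a,e} {g}
C dims 10,15,9,2; δ0: rk 8, SNF 1^8; δ1: rk 7, SNF 1^7; δ2: rk 2, SNF 1^2
Ȟ^0 = (10 − 8) − 0 = 2, so Ȟ^0 ≅ Z^2
Ȟ^1 = (15 − 7) − 8 = 0, so Ȟ^1 ≅ 0
Ȟ^2 = (9 − 2) − 7 = 0, so Ȟ^2 ≅ 0

Ȟ^0 ≅ Z^2, Ȟ^1 ≅ 0, Ȟ^2 ≅ 0


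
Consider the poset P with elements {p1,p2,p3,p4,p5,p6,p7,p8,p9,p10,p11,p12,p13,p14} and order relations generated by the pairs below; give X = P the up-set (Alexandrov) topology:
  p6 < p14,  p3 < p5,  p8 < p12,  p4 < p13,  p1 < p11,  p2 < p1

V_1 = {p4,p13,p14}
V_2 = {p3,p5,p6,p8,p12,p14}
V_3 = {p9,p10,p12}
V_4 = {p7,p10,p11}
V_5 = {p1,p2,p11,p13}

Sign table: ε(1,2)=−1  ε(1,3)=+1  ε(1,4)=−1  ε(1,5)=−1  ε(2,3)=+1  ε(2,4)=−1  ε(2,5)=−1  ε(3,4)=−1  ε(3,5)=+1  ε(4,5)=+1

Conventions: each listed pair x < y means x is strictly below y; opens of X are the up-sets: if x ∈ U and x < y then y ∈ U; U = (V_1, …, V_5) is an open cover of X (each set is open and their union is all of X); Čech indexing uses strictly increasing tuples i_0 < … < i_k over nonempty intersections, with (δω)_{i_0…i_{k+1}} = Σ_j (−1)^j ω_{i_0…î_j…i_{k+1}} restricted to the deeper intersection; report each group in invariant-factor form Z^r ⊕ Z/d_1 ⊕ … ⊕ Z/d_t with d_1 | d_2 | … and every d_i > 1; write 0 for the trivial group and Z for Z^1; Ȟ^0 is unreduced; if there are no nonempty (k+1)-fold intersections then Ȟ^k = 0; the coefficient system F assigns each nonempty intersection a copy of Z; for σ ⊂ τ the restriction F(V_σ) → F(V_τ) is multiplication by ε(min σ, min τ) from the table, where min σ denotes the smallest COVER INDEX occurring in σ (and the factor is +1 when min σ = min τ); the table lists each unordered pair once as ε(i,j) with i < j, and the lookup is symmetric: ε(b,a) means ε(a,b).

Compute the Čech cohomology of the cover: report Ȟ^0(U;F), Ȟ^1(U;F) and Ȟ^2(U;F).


nonempty intersections:
  V12={p14} V15={p13} V23={p12} V34={p10} V45={p11}
C dims 5,5; δ0: rk 5, SNF 1^4·2
Ȟ^0: (5−5)−0=0 ⇒ 0
Ȟ^1: (5−0)−5=0 plus torsion [2] ⇒ Z/2
Ȟ^2: (0−0)−0=0 ⇒ 0

Ȟ^0(U;F) ≅ 0, Ȟ^1(U;F) ≅ Z/2, Ȟ^2(U;F) ≅ 0


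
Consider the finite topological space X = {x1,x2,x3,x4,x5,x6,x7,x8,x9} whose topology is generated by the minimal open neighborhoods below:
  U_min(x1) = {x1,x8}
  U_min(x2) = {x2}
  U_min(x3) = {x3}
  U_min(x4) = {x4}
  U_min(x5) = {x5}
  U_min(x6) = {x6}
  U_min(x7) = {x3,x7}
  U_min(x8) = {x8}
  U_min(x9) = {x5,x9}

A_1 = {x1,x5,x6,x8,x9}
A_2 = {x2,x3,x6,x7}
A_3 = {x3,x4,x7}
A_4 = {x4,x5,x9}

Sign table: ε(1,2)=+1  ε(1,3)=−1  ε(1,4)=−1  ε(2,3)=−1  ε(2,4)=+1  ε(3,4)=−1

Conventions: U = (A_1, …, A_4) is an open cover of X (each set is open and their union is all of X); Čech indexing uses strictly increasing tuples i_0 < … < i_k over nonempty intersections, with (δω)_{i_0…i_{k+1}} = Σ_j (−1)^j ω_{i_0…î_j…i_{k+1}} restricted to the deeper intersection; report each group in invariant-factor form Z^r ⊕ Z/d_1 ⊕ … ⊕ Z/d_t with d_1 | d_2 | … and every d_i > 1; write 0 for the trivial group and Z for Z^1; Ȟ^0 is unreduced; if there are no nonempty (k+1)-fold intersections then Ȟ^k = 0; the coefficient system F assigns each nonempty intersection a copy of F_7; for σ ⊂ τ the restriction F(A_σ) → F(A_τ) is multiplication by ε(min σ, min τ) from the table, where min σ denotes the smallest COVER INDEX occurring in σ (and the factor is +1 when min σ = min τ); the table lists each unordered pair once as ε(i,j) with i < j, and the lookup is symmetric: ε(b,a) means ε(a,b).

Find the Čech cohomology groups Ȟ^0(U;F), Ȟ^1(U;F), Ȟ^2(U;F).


Ȟ^0 = 0,  Ȟ^1 = 0,  Ȟ^2 = 0

cover nerve:
  A12={x6} A14={x5,x9} A23={x3,x7} A34={x4}
C dims 4,4; δ0: rk_F7 4
Ȟ^0: (4−4)−0=0 ⇒ 0
Ȟ^1: (4−0)−4=0 ⇒ 0
Ȟ^2: (0−0)−0=0 ⇒ 0


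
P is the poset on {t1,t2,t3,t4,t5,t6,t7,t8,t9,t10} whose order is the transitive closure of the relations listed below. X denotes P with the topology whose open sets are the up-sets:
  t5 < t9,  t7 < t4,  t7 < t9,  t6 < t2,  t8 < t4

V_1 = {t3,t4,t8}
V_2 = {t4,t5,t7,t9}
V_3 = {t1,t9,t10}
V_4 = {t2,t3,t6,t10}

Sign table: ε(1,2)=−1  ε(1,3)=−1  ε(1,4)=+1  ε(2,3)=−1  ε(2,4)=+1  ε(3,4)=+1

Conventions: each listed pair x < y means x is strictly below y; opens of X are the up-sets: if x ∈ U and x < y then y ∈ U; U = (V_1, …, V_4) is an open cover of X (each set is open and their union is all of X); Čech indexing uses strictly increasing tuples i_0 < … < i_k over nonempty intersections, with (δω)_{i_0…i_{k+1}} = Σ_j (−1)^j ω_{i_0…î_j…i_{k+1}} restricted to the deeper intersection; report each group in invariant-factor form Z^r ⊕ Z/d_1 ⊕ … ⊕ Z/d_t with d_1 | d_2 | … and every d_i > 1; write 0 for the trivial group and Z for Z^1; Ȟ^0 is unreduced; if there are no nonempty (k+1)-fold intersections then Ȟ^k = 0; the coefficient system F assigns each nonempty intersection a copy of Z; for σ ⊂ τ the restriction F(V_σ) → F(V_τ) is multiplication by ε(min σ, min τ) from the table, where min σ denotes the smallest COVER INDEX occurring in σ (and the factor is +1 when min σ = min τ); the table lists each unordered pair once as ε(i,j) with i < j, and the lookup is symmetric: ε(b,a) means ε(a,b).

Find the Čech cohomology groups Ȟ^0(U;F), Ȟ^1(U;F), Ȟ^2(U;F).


nerve simplices:
  V12={t4} V14={t3} V23={t9} V34={t10}
C dims 4,4; δ0: rk 3, SNF 1^3
degree 0: 4−3−0 = 1 → Ȟ^0 ≅ Z
degree 1: 4−0−3 = 1 → Ȟ^1 ≅ Z
degree 2: 0−0−0 = 0 → Ȟ^2 ≅ 0

Ȟ^0(U;F) ≅ Z; Ȟ^1(U;F) ≅ Z; Ȟ^2(U;F) ≅ 0


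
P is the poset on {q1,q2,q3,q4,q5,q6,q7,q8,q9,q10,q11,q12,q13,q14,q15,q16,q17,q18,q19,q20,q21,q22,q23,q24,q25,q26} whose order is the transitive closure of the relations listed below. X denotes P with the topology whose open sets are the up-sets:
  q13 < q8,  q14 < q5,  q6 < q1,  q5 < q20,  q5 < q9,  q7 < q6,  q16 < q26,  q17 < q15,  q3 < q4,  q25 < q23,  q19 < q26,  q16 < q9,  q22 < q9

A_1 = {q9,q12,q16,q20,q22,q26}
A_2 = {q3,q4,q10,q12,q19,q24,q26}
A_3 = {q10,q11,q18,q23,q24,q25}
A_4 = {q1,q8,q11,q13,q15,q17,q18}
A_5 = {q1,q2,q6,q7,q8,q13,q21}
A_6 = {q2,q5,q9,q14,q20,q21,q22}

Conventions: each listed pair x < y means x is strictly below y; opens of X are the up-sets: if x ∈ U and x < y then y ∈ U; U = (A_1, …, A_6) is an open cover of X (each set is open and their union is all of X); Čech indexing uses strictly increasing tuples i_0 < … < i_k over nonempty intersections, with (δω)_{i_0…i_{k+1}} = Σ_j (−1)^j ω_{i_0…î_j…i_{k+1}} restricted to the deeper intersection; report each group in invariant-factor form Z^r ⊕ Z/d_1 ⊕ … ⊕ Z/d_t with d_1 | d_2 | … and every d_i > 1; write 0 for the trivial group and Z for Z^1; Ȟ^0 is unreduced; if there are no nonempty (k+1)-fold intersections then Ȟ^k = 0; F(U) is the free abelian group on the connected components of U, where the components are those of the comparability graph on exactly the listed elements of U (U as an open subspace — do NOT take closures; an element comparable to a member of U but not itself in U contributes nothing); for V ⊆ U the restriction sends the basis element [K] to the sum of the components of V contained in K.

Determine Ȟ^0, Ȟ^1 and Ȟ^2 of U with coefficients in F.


Ȟ^0 = Z^13,  Ȟ^1 = 0,  Ȟ^2 = 0

nerve of the cover:
  A12={q12,q26} A16={q9,q20,q22} A23={q10,q24} A34={q11,q18} A45={q1,q8,q13} A56={q2,q21}
components per intersection:
  A1: {q9,q16,q22,q26} {q12} {q20}
  A2: {q3,q4} {q10} {q12} {q19,q26} {q24}
  A3: {q10} {q11} {q18} {q23,q25} {q24}
  A4: {q1} {q8,q13} {q11} {q15,q17} {q18}
  A5: {q1,q6,q7} {q2} {q8,q13} {q21}
  A6: {q2} {q5,q9,q14,q20,q22} {q21}
  A12: {q12} {q26}
  A16: {q9,q22} {q20}
  A23: {q10} {q24}
  A34: {q11} {q18}
  A45: {q1} {q8,q13}
  A56: {q2} {q21}
C dims 25,12; δ0: rk 12, SNF 1^12
Ȟ^0 = (25 − 12) − 0 = 13, so Ȟ^0 ≅ Z^13
Ȟ^1 = (12 − 0) − 12 = 0, so Ȟ^1 ≅ 0
Ȟ^2 = (0 − 0) − 0 = 0, so Ȟ^2 ≅ 0


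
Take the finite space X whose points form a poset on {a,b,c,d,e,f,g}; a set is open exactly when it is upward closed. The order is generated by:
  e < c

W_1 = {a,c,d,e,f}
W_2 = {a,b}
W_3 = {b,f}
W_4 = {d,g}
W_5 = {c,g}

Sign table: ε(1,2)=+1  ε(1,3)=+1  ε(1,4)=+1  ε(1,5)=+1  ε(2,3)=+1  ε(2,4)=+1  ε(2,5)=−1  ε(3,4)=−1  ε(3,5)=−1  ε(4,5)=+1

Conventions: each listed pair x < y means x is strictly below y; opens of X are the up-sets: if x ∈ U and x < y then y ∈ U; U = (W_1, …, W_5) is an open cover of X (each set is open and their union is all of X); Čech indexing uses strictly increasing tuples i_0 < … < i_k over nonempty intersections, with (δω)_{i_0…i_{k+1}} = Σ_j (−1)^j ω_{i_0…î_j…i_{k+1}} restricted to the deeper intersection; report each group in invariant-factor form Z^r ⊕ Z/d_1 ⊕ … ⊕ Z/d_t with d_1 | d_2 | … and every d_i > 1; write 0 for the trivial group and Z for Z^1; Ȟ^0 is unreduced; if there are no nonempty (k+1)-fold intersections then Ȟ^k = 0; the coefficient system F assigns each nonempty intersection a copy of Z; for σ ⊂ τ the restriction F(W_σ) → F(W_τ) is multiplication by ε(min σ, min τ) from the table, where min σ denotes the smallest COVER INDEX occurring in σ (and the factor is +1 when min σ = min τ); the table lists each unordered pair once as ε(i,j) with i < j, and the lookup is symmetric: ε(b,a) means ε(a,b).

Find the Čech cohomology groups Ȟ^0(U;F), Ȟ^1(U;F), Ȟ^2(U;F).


Ȟ^0 ≅ Z,  Ȟ^1 ≅ Z^2,  Ȟ^2 ≅ 0

intersection data:
  W12={a} W13={f} W14={d} W15={c} W23={b} W45={g}
C dims 5,6; δ0: rk 4, SNF 1^4
Ȟ^0 = (5 − 4) − 0 = 1, so Ȟ^0 ≅ Z
Ȟ^1 = (6 − 0) − 4 = 2, so Ȟ^1 ≅ Z^2
Ȟ^2 = (0 − 0) − 0 = 0, so Ȟ^2 ≅ 0


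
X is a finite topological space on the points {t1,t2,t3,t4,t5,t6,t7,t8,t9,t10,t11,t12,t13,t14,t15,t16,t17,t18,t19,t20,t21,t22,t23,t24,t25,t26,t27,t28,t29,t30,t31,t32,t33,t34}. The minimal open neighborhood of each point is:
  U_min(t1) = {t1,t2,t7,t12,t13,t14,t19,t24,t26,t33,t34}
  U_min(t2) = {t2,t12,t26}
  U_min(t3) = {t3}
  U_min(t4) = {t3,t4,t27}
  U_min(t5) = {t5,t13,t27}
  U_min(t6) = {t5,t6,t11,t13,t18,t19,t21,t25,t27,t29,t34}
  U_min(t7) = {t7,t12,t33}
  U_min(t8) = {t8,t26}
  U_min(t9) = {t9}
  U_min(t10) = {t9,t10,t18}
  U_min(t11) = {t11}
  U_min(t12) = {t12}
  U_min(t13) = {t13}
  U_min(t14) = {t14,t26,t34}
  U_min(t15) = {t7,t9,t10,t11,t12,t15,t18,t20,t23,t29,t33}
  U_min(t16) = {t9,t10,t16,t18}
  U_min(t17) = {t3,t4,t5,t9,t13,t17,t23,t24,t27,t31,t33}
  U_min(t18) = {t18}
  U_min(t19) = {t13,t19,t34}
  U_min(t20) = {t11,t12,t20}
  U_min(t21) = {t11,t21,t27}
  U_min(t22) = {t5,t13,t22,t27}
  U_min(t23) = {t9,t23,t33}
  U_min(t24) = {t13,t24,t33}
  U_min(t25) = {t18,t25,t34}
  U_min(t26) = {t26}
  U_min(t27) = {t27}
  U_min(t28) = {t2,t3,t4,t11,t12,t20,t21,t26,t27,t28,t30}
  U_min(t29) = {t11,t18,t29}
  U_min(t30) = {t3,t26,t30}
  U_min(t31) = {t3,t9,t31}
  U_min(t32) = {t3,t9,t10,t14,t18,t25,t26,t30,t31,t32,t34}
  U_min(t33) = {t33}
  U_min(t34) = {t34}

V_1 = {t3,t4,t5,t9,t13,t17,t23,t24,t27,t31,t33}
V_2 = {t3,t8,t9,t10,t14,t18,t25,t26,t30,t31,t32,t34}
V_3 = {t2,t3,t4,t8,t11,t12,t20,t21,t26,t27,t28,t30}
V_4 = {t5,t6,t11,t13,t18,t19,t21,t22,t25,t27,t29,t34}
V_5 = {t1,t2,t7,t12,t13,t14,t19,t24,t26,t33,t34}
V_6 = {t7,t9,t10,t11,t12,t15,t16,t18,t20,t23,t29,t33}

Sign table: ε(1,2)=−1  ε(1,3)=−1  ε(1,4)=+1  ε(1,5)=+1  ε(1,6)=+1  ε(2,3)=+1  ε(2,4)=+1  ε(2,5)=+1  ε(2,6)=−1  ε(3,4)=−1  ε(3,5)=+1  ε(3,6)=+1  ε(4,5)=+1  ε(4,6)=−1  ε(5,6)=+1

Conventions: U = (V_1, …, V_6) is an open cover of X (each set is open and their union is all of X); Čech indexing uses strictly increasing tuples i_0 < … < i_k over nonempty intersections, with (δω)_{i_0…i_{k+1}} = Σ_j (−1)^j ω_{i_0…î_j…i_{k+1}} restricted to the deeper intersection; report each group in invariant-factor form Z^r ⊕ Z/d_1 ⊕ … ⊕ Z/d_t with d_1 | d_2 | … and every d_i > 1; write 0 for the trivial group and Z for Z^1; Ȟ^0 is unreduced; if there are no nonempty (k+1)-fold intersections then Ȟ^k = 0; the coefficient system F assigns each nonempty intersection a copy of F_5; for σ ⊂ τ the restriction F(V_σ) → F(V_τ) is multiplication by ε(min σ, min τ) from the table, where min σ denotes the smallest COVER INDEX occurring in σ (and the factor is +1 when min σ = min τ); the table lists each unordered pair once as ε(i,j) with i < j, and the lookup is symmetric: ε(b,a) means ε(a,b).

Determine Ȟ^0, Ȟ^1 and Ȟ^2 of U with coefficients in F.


nerve simplices:
  V12={t3,t9,t31} V13={t3,t4,t27} V14={t5,t13,t27} V15={t13,t24,t33} V16={t9,t23,t33} V23={t3,t8,t26,t30} V24={t18,t25,t34} V25={t14,t26,t34} V26={t9,t10,t18} V34={t11,t21,t27} V35={t2,t12,t26} V36={t11,t12,t20} V45={t13,t19,t34} V46={t11,t18,t29} V56={t7,t12,t33}
  V123={t3} V126={t9} V134={t27} V145={t13} V156={t33} V235={t26} V245={t34} V246={t18} V346={t11} V356={t12}
C dims 6,15,10; δ0: rk_F5 6; δ1: rk_F5 9
degree 0: 6−6−0 = 0 → Ȟ^0 ≅ 0
degree 1: 15−9−6 = 0 → Ȟ^1 ≅ 0
degree 2: 10−0−9 = 1 → Ȟ^2 ≅ Z/5

Ȟ^0 ≅ 0, Ȟ^1 ≅ 0 and Ȟ^2 ≅ Z/5
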